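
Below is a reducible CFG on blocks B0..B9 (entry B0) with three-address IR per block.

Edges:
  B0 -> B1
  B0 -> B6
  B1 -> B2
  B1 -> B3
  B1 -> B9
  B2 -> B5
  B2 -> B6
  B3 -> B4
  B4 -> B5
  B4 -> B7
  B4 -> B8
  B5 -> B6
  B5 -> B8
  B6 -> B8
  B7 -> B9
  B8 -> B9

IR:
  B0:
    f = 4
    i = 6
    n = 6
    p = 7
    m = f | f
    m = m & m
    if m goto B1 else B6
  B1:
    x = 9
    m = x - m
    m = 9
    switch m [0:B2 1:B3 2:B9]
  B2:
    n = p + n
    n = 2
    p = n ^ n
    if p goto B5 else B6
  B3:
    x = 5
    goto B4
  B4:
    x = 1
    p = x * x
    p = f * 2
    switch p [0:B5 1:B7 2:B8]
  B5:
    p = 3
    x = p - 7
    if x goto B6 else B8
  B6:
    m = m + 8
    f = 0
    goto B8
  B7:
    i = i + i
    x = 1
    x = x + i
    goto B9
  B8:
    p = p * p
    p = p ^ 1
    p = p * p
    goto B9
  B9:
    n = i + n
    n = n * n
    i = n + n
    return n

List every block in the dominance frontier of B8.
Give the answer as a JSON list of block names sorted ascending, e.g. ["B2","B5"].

Answer: ["B9"]

Working:
idom tree: B1←B0 B2←B1 B3←B1 B4←B3 B5←B1 B6←B0 B7←B4 B8←B0 B9←B0
Dom at joins:
  B5: preds {B2,B4}: {B0,B1,B2} ∩ {B0,B1,B3,B4} = {B0,B1}; idom=B1
  B6: preds {B0,B2,B5}: {B0} ∩ {B0,B1,B2} ∩ {B0,B1,B5} = {B0}; idom=B0
  B8: preds {B4,B5,B6}: {B0,B1,B3,B4} ∩ {B0,B1,B5} ∩ {B0,B6} = {B0}; idom=B0
  B9: preds {B1,B7,B8}: {B0,B1} ∩ {B0,B1,B3,B4,B7} ∩ {B0,B8} = {B0}; idom=B0

Frontier:
  join B5 pred B2: B2 stop@B1
  join B5 pred B4: B4→B3 stop@B1
  join B6 pred B0: · stop@B0
  join B6 pred B2: B2→B1 stop@B0
  join B6 pred B5: B5→B1 stop@B0
  join B8 pred B4: B4→B3→B1 stop@B0
  join B8 pred B5: B5→B1 stop@B0
  join B8 pred B6: B6 stop@B0
  join B9 pred B1: B1 stop@B0
  join B9 pred B7: B7→B4→B3→B1 stop@B0
  join B9 pred B8: B8 stop@B0
  B0 → ∅
  B1 → {B6,B8,B9}
  B2 → {B5,B6}
  B3 → {B5,B8,B9}
  B4 → {B5,B8,B9}
  B5 → {B6,B8}
  B6 → {B8}
  B7 → {B9}
  B8 → {B9}
  B9 → ∅

DF(B8) = ["B9"]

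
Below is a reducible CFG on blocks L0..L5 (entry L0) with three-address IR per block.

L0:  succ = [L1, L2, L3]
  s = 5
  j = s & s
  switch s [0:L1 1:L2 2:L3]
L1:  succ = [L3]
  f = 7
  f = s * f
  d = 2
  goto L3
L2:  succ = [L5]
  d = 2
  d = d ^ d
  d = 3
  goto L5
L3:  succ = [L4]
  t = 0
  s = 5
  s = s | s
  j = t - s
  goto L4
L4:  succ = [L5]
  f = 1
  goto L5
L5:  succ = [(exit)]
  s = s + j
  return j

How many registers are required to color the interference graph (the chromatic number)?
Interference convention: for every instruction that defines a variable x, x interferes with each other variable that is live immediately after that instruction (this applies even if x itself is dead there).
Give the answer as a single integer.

Answer: 3

Analysis:
Block summaries:
  L0 def {j,s} use ∅
  L1 def {d,f} use {s}
  L2 def {d} use ∅
  L3 def {j,s,t} use ∅
  L4 def {f} use ∅
  L5 def {s} use {j,s}

Backward fixpoint:
  L0 li=∅ lo={j,s}
  L1 li={s} lo=∅
  L2 li={j,s} lo={j,s}
  L3 li=∅ lo={j,s}
  L4 li={j,s} lo={j,s}
  L5 li={j,s} lo=∅

Conflict graph:
  d↔{j,s}
  f↔{j,s}
  j↔{d,f,s}
  s↔{d,f,j,t}
  t↔{s}

Colouring:
  lower bound: {d,j,s} mutually conflict ⇒ χ ≥ 3
  assign d→R2 f→R2 j→R1 s→R0 t→R1 — no edge inside a register ⇒ χ ≤ 3
  χ = 3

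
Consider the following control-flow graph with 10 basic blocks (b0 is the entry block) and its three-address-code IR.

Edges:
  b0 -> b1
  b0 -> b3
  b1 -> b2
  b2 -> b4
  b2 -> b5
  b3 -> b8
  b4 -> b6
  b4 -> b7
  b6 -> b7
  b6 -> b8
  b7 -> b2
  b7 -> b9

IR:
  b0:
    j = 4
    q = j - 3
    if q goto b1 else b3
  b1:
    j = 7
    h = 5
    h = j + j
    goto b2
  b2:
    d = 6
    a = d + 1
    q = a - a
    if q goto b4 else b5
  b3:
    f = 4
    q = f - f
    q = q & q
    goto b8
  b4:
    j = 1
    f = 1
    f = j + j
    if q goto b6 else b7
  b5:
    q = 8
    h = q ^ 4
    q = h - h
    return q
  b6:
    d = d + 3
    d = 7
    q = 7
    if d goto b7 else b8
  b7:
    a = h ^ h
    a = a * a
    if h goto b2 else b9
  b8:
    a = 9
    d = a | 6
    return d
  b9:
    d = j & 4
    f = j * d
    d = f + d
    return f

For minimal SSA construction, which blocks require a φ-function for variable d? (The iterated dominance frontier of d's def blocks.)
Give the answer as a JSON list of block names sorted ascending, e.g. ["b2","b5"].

Answer: ["b2", "b7", "b8"]

Analysis:
idom tree: b1←b0 b2←b1 b3←b0 b4←b2 b5←b2 b6←b4 b7←b4 b8←b0 b9←b7
Join-block Dom:
  b2: preds {b1,b7}: {b0,b1} ∩ {b0,b1,b2,b4,b7} = {b0,b1}; idom=b1
  b7: preds {b4,b6}: {b0,b1,b2,b4} ∩ {b0,b1,b2,b4,b6} = {b0,b1,b2,b4}; idom=b4
  b8: preds {b3,b6}: {b0,b3} ∩ {b0,b1,b2,b4,b6} = {b0}; idom=b0

DF derivation:
  b2←b1: walk · to b1
  b2←b7: walk b7→b4→b2 to b1
  b7←b4: walk · to b4
  b7←b6: walk b6 to b4
  b8←b3: walk b3 to b0
  b8←b6: walk b6→b4→b2→b1 to b0
  b0: DF=∅
  b1: DF={b8}
  b2: DF={b2,b8}
  b3: DF={b8}
  b4: DF={b2,b8}
  b5: DF=∅
  b6: DF={b7,b8}
  b7: DF={b2}
  b8: DF=∅
  b9: DF=∅

φ for d: defs {b2,b6,b8,b9}
  DF⁺ = {b2,b7,b8}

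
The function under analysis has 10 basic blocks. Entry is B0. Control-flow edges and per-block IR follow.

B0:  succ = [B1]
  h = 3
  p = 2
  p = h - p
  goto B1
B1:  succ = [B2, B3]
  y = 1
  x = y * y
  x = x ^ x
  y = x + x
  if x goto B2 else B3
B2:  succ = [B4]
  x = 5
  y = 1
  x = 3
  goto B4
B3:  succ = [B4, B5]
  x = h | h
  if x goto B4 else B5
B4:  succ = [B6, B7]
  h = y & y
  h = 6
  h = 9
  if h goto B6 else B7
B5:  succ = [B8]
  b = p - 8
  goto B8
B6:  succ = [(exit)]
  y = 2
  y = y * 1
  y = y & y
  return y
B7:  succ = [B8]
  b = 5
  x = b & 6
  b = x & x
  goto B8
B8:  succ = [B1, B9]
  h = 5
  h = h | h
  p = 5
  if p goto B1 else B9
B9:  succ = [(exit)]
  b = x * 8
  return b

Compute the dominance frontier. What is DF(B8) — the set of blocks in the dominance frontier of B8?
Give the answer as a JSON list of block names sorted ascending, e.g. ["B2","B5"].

Answer: ["B1"]

Working:
idom tree: B1←B0 B2←B1 B3←B1 B4←B1 B5←B3 B6←B4 B7←B4 B8←B1 B9←B8
Join-block Dom:
  B1: preds {B0,B8}: {B0} ∩ {B0,B1,B8} = {B0}; idom=B0
  B4: preds {B2,B3}: {B0,B1,B2} ∩ {B0,B1,B3} = {B0,B1}; idom=B1
  B8: preds {B5,B7}: {B0,B1,B3,B5} ∩ {B0,B1,B4,B7} = {B0,B1}; idom=B1

Frontier:
  B1←B0: walk · to B0
  B1←B8: walk B8→B1 to B0
  B4←B2: walk B2 to B1
  B4←B3: walk B3 to B1
  B8←B5: walk B5→B3 to B1
  B8←B7: walk B7→B4 to B1
  B0: DF=∅
  B1: DF={B1}
  B2: DF={B4}
  B3: DF={B4,B8}
  B4: DF={B8}
  B5: DF={B8}
  B6: DF=∅
  B7: DF={B8}
  B8: DF={B1}
  B9: DF=∅

DF(B8) = ["B1"]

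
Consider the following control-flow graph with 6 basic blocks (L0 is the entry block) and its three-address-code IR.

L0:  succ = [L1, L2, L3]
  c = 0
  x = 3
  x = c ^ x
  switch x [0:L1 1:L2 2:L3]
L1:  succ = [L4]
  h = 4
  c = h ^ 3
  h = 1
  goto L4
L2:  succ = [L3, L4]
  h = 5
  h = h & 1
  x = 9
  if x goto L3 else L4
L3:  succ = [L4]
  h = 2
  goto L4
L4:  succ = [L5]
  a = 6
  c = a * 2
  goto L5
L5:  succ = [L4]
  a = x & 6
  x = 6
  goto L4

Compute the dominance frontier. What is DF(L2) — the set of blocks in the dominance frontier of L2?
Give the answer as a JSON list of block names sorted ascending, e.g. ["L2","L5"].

idom tree: L1←L0 L2←L0 L3←L0 L4←L0 L5←L4
Dom∩ at merges:
  L3: preds {L0,L2}: {L0} ∩ {L0,L2} = {L0}; idom=L0
  L4: preds {L1,L2,L3,L5}: {L0,L1} ∩ {L0,L2} ∩ {L0,L3} ∩ {L0,L4,L5} = {L0}; idom=L0

Frontier:
  join L3 pred L0: · stop@L0
  join L3 pred L2: L2 stop@L0
  join L4 pred L1: L1 stop@L0
  join L4 pred L2: L2 stop@L0
  join L4 pred L3: L3 stop@L0
  join L4 pred L5: L5→L4 stop@L0
  L0: DF=∅
  L1: DF={L4}
  L2: DF={L3,L4}
  L3: DF={L4}
  L4: DF={L4}
  L5: DF={L4}

DF(L2) = ["L3", "L4"]

Answer: ["L3", "L4"]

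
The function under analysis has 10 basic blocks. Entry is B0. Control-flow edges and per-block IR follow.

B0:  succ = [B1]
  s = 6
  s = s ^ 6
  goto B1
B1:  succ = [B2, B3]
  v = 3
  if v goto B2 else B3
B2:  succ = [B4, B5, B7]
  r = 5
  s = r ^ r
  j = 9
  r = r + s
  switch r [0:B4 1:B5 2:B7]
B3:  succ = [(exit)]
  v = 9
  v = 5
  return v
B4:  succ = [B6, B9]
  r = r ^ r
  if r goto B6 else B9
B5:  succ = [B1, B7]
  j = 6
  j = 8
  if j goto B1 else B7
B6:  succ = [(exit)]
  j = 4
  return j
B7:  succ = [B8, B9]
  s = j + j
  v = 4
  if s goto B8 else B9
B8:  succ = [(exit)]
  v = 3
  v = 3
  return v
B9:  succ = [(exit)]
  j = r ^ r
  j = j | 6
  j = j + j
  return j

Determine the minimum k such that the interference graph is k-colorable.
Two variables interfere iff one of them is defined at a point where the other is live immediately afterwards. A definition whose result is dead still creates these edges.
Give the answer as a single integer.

Answer: 3

Analysis:
def/use:
  B0 def {s} use ∅
  B1 def {v} use ∅
  B2 def {j,r,s} use ∅
  B3 def {v} use ∅
  B4 def {r} use {r}
  B5 def {j} use ∅
  B6 def {j} use ∅
  B7 def {s,v} use {j}
  B8 def {v} use ∅
  B9 def {j} use {r}

Live sets:
  B0: in=∅ out=∅
  B1: in=∅ out=∅
  B2: in=∅ out={j,r}
  B3: in=∅ out=∅
  B4: in={r} out={r}
  B5: in={r} out={j,r}
  B6: in=∅ out=∅
  B7: in={j,r} out={r}
  B8: in=∅ out=∅
  B9: in={r} out=∅

Interfere edges:
  j: {r,s}
  r: {j,s,v}
  s: {j,r,v}
  v: {r,s}

Registers:
  lower bound: {j,r,s} mutually conflict ⇒ χ ≥ 3
  3-colouring: c0={r}  c1={s}  c2={j,v}
  χ = 3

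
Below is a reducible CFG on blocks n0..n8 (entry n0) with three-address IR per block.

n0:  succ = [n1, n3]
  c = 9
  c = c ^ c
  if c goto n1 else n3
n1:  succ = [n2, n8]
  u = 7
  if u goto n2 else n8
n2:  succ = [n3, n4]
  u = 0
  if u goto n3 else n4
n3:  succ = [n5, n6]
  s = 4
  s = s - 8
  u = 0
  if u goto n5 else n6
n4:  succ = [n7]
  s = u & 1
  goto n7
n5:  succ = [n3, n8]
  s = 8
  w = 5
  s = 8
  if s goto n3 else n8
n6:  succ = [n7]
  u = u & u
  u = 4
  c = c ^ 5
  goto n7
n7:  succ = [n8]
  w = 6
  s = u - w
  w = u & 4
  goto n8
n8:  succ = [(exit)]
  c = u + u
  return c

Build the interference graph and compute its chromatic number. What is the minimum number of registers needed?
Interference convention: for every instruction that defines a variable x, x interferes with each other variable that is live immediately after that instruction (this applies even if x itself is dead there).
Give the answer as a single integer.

Per-block:
  n0: {c} / ∅
  n1: {u} / ∅
  n2: {u} / ∅
  n3: {s,u} / ∅
  n4: {s} / {u}
  n5: {s,w} / ∅
  n6: {c,u} / {c,u}
  n7: {s,w} / {u}
  n8: {c} / {u}

Backward fixpoint:
  n0: in=∅ out={c}
  n1: in={c} out={c,u}
  n2: in={c} out={c,u}
  n3: in={c} out={c,u}
  n4: in={u} out={u}
  n5: in={c,u} out={c,u}
  n6: in={c,u} out={u}
  n7: in={u} out={u}
  n8: in={u} out=∅

Interference:
  c — {s,u,w}
  s — {c,u}
  u — {c,s,w}
  w — {c,u}

Registers:
  clique {c,s,u} ⇒ need ≥ 3
  3-colouring: r0={c}  r1={u}  r2={s,w}
  χ = 3

Answer: 3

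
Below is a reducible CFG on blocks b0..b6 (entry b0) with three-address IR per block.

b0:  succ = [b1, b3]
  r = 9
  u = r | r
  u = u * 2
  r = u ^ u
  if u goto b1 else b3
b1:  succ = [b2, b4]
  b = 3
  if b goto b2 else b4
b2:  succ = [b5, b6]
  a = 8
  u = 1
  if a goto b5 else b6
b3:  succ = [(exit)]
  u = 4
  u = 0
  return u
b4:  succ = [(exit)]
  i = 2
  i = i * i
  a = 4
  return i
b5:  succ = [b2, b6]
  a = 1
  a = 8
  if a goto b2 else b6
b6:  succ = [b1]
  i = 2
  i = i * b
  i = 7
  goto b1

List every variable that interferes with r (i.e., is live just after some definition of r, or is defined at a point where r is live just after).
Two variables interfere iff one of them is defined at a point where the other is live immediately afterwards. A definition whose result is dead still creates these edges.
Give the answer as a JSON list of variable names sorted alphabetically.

Per-block:
  b0: {r,u} / ∅
  b1: {b} / ∅
  b2: {a,u} / ∅
  b3: {u} / ∅
  b4: {a,i} / ∅
  b5: {a} / ∅
  b6: {i} / {b}

Live sets:
  b0: in=∅ out=∅
  b1: in=∅ out={b}
  b2: in={b} out={b}
  b3: in=∅ out=∅
  b4: in=∅ out=∅
  b5: in={b} out={b}
  b6: in={b} out=∅

Interfere edges:
  a↔{b,i,u}
  b↔{a,i,u}
  i↔{a,b}
  r↔{u}
  u↔{a,b,r}

N(r) = ["u"]

Answer: ["u"]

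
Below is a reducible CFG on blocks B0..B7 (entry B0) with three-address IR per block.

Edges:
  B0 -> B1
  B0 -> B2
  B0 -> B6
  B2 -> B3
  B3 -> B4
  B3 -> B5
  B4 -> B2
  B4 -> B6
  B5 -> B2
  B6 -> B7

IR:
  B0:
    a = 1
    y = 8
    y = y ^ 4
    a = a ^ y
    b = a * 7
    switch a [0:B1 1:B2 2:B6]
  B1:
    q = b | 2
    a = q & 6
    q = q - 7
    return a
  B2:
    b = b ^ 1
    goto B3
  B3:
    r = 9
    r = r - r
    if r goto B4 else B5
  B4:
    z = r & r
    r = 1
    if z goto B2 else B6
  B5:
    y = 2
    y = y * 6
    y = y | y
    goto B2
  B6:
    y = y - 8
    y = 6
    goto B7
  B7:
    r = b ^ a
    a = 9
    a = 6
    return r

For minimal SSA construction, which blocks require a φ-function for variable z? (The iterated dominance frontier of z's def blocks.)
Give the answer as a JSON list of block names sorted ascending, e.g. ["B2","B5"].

Answer: ["B2", "B6"]

Working:
idom tree: B1←B0 B2←B0 B3←B2 B4←B3 B5←B3 B6←B0 B7←B6
Join-block Dom:
  B2: preds {B0,B4,B5}: {B0} ∩ {B0,B2,B3,B4} ∩ {B0,B2,B3,B5} = {B0}; idom=B0
  B6: preds {B0,B4}: {B0} ∩ {B0,B2,B3,B4} = {B0}; idom=B0

Frontier:
  B2←B0: walk · to B0
  B2←B4: walk B4→B3→B2 to B0
  B2←B5: walk B5→B3→B2 to B0
  B6←B0: walk · to B0
  B6←B4: walk B4→B3→B2 to B0
  DF(B0)=∅
  DF(B1)=∅
  DF(B2)={B2,B6}
  DF(B3)={B2,B6}
  DF(B4)={B2,B6}
  DF(B5)={B2}
  DF(B6)=∅
  DF(B7)=∅

φ for z: defs {B4}
  DF⁺ = {B2,B6}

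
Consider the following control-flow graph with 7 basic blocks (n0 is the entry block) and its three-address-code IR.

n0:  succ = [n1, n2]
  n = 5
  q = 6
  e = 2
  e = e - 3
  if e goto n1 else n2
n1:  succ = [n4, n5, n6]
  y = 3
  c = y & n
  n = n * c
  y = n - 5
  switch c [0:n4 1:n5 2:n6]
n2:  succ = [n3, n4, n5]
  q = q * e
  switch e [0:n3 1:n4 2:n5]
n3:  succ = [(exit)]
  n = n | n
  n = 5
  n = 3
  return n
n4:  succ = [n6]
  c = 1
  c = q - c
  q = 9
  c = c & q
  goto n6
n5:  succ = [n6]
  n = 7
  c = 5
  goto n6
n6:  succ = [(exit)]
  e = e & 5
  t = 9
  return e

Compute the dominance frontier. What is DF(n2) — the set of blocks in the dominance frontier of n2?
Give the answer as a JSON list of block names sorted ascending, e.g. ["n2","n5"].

idom tree: n1←n0 n2←n0 n3←n2 n4←n0 n5←n0 n6←n0
Join-block Dom:
  n4: preds {n1,n2}: {n0,n1} ∩ {n0,n2} = {n0}; idom=n0
  n5: preds {n1,n2}: {n0,n1} ∩ {n0,n2} = {n0}; idom=n0
  n6: preds {n1,n4,n5}: {n0,n1} ∩ {n0,n4} ∩ {n0,n5} = {n0}; idom=n0

Frontier:
  join n4 pred n1: n1 stop@n0
  join n4 pred n2: n2 stop@n0
  join n5 pred n1: n1 stop@n0
  join n5 pred n2: n2 stop@n0
  join n6 pred n1: n1 stop@n0
  join n6 pred n4: n4 stop@n0
  join n6 pred n5: n5 stop@n0
  DF(n0)=∅
  DF(n1)={n4,n5,n6}
  DF(n2)={n4,n5}
  DF(n3)=∅
  DF(n4)={n6}
  DF(n5)={n6}
  DF(n6)=∅

DF(n2) = ["n4", "n5"]

Answer: ["n4", "n5"]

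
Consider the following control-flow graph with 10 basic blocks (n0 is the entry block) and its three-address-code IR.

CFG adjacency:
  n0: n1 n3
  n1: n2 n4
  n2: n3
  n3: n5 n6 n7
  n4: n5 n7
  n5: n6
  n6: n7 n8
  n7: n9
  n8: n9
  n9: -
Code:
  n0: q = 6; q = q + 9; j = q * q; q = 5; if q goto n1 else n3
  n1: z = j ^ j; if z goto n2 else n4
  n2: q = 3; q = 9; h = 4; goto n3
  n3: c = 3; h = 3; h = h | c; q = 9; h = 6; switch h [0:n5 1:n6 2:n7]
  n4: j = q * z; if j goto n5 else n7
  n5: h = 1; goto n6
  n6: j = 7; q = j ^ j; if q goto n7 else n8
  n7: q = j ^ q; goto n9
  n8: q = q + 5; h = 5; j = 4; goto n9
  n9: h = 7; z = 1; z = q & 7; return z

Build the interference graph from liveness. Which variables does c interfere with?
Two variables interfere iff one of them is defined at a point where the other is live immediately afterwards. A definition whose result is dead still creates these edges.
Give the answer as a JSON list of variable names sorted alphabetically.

Answer: ["h", "j"]

Analysis:
Block summaries:
  n0: def={j,q} ue=∅
  n1: def={z} ue={j}
  n2: def={h,q} ue=∅
  n3: def={c,h,q} ue=∅
  n4: def={j} ue={q,z}
  n5: def={h} ue=∅
  n6: def={j,q} ue=∅
  n7: def={q} ue={j,q}
  n8: def={h,j,q} ue={q}
  n9: def={h,z} ue={q}

Liveness:
  n0 li=∅ lo={j,q}
  n1 li={j,q} lo={j,q,z}
  n2 li={j} lo={j}
  n3 li={j} lo={j,q}
  n4 li={q,z} lo={j,q}
  n5 li=∅ lo=∅
  n6 li=∅ lo={j,q}
  n7 li={j,q} lo={q}
  n8 li={q} lo={q}
  n9 li={q} lo=∅

Interference:
  c: {h,j}
  h: {c,j,q}
  j: {c,h,q,z}
  q: {h,j,z}
  z: {j,q}

N(c) = ["h", "j"]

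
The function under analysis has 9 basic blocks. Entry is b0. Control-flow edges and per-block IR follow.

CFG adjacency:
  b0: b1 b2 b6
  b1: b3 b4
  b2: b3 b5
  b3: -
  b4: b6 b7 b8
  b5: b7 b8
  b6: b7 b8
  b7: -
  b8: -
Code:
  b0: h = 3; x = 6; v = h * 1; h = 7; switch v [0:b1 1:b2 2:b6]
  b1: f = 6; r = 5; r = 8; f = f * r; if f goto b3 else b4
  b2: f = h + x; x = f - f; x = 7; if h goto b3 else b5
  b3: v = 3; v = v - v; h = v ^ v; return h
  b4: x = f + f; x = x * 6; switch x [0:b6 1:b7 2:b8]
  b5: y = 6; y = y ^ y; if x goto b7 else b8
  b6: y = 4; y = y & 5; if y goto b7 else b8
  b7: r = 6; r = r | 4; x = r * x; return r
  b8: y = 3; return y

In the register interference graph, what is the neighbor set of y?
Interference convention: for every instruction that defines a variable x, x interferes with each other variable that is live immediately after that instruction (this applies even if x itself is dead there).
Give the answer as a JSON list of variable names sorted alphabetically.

Answer: ["x"]

Working:
Block summaries:
  b0 def {h,v,x} use ∅
  b1 def {f,r} use ∅
  b2 def {f,x} use {h,x}
  b3 def {h,v} use ∅
  b4 def {x} use {f}
  b5 def {y} use {x}
  b6 def {y} use ∅
  b7 def {r,x} use {x}
  b8 def {y} use ∅

Liveness:
  b0 li=∅ lo={h,x}
  b1 li=∅ lo={f}
  b2 li={h,x} lo={x}
  b3 li=∅ lo=∅
  b4 li={f} lo={x}
  b5 li={x} lo={x}
  b6 li={x} lo={x}
  b7 li={x} lo=∅
  b8 li=∅ lo=∅

Interference:
  f — {h,r}
  h — {f,v,x}
  r — {f,x}
  v — {h,x}
  x — {h,r,v,y}
  y — {x}

N(y) = ["x"]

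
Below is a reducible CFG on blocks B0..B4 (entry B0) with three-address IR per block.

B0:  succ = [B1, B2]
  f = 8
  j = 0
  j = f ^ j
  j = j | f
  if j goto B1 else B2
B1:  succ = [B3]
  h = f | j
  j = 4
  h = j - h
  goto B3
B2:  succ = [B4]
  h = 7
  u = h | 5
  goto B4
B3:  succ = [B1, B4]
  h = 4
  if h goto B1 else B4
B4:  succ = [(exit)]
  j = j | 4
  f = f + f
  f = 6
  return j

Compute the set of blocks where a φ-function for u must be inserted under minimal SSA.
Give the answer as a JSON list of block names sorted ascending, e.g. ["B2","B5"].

Answer: ["B4"]

Working:
idom tree: B1←B0 B2←B0 B3←B1 B4←B0
Dom∩ at merges:
  B1: preds {B0,B3}: {B0} ∩ {B0,B1,B3} = {B0}; idom=B0
  B4: preds {B2,B3}: {B0,B2} ∩ {B0,B1,B3} = {B0}; idom=B0

Frontier:
  B1←B0: walk · to B0
  B1←B3: walk B3→B1 to B0
  B4←B2: walk B2 to B0
  B4←B3: walk B3→B1 to B0
  B0 → ∅
  B1 → {B1,B4}
  B2 → {B4}
  B3 → {B1,B4}
  B4 → ∅

φ for u: defs {B2}
  DF⁺ = {B4}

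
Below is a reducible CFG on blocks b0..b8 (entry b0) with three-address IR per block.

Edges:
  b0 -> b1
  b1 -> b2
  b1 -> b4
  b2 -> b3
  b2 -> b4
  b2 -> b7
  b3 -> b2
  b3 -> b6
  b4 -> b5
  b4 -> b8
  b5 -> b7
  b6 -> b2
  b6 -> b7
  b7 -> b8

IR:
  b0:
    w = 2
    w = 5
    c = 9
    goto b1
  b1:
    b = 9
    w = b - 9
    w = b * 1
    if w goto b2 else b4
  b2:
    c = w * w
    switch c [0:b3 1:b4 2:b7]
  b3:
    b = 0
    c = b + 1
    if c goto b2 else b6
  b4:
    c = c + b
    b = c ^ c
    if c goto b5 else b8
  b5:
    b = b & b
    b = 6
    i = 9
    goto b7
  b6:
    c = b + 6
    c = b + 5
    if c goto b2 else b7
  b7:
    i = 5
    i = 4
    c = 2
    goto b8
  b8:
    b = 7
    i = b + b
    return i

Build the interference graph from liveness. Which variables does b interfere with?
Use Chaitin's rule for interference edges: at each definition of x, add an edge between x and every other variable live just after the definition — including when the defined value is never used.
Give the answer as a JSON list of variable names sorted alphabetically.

Answer: ["c", "w"]

Derivation:
def/use:
  b0 def {c,w} use ∅
  b1 def {b,w} use ∅
  b2 def {c} use {w}
  b3 def {b,c} use ∅
  b4 def {b,c} use {b,c}
  b5 def {b,i} use {b}
  b6 def {c} use {b}
  b7 def {c,i} use ∅
  b8 def {b,i} use ∅

Live sets:
  live b0: ∅→{c}
  live b1: {c}→{b,c,w}
  live b2: {b,w}→{b,c,w}
  live b3: {w}→{b,w}
  live b4: {b,c}→{b}
  live b5: {b}→∅
  live b6: {b,w}→{b,w}
  live b7: ∅→∅
  live b8: ∅→∅

Interfere edges:
  b↔{c,w}
  c↔{b,w}
  i↔∅
  w↔{b,c}

N(b) = ["c", "w"]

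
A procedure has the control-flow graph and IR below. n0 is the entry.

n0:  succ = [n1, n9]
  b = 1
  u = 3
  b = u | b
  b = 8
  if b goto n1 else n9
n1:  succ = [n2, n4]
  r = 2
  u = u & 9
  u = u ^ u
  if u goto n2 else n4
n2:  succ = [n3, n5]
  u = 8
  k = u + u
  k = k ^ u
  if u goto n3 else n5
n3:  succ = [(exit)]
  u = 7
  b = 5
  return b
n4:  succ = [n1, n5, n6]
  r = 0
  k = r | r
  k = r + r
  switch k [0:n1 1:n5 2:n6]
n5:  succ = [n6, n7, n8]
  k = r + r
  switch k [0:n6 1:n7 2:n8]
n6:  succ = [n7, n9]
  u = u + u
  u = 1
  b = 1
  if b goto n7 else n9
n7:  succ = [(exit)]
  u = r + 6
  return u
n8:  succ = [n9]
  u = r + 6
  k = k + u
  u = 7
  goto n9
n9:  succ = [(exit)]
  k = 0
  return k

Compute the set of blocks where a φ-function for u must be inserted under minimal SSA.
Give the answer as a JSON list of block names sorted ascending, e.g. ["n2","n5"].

Answer: ["n1", "n5", "n6", "n7", "n9"]

Derivation:
idom tree: n1←n0 n2←n1 n3←n2 n4←n1 n5←n1 n6←n1 n7←n1 n8←n5 n9←n0
Join-block Dom:
  n1: preds {n0,n4}: {n0} ∩ {n0,n1,n4} = {n0}; idom=n0
  n5: preds {n2,n4}: {n0,n1,n2} ∩ {n0,n1,n4} = {n0,n1}; idom=n1
  n6: preds {n4,n5}: {n0,n1,n4} ∩ {n0,n1,n5} = {n0,n1}; idom=n1
  n7: preds {n5,n6}: {n0,n1,n5} ∩ {n0,n1,n6} = {n0,n1}; idom=n1
  n9: preds {n0,n6,n8}: {n0} ∩ {n0,n1,n6} ∩ {n0,n1,n5,n8} = {n0}; idom=n0

DF derivation:
  n1←n0: walk · to n0
  n1←n4: walk n4→n1 to n0
  n5←n2: walk n2 to n1
  n5←n4: walk n4 to n1
  n6←n4: walk n4 to n1
  n6←n5: walk n5 to n1
  n7←n5: walk n5 to n1
  n7←n6: walk n6 to n1
  n9←n0: walk · to n0
  n9←n6: walk n6→n1 to n0
  n9←n8: walk n8→n5→n1 to n0
  DF(n0)=∅
  DF(n1)={n1,n9}
  DF(n2)={n5}
  DF(n3)=∅
  DF(n4)={n1,n5,n6}
  DF(n5)={n6,n7,n9}
  DF(n6)={n7,n9}
  DF(n7)=∅
  DF(n8)={n9}
  DF(n9)=∅

φ for u: defs {n0,n1,n2,n3,n6,n7,n8}
  DF⁺ = {n1,n5,n6,n7,n9}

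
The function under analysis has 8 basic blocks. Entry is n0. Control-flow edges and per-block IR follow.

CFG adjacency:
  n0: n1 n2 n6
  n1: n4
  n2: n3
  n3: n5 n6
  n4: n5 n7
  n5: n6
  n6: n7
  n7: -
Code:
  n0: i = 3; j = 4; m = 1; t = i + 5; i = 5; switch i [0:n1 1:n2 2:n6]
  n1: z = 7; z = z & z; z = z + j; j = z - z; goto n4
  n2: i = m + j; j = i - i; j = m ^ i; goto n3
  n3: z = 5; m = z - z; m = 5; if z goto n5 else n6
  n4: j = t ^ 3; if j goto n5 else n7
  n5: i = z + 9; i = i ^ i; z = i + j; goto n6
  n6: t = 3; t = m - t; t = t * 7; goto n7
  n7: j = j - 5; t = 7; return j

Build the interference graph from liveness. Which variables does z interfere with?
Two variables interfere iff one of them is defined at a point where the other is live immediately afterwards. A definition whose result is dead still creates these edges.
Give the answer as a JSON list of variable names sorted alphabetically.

def/use:
  n0: {i,j,m,t} / ∅
  n1: {j,z} / {j}
  n2: {i,j} / {j,m}
  n3: {m,z} / ∅
  n4: {j} / {t}
  n5: {i,z} / {j,z}
  n6: {t} / {m}
  n7: {j,t} / {j}

Live sets:
  live n0: ∅→{j,m,t}
  live n1: {j,m,t}→{m,t,z}
  live n2: {j,m}→{j}
  live n3: {j}→{j,m,z}
  live n4: {m,t,z}→{j,m,z}
  live n5: {j,m,z}→{j,m}
  live n6: {j,m}→{j}
  live n7: {j}→∅

Interfere edges:
  i: {j,m,t}
  j: {i,m,t,z}
  m: {i,j,t,z}
  t: {i,j,m,z}
  z: {j,m,t}

N(z) = ["j", "m", "t"]

Answer: ["j", "m", "t"]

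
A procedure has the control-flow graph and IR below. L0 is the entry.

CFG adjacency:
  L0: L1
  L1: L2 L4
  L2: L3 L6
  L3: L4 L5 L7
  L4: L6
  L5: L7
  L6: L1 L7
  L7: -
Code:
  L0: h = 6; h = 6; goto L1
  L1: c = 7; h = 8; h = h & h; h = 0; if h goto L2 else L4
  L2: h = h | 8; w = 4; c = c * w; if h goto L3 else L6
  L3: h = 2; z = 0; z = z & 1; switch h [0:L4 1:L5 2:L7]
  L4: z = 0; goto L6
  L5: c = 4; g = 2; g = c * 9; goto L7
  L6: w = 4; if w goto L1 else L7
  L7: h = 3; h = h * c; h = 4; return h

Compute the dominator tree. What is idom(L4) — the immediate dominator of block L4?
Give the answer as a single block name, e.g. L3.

Answer: L1

Derivation:
idom tree: L1←L0 L2←L1 L3←L2 L4←L1 L5←L3 L6←L1 L7←L1
Join-block Dom:
  L1: preds {L0,L6}: {L0} ∩ {L0,L1,L6} = {L0}; idom=L0
  L4: preds {L1,L3}: {L0,L1} ∩ {L0,L1,L2,L3} = {L0,L1}; idom=L1
  L6: preds {L2,L4}: {L0,L1,L2} ∩ {L0,L1,L4} = {L0,L1}; idom=L1
  L7: preds {L3,L5,L6}: {L0,L1,L2,L3} ∩ {L0,L1,L2,L3,L5} ∩ {L0,L1,L6} = {L0,L1}; idom=L1

idom(L4) = L1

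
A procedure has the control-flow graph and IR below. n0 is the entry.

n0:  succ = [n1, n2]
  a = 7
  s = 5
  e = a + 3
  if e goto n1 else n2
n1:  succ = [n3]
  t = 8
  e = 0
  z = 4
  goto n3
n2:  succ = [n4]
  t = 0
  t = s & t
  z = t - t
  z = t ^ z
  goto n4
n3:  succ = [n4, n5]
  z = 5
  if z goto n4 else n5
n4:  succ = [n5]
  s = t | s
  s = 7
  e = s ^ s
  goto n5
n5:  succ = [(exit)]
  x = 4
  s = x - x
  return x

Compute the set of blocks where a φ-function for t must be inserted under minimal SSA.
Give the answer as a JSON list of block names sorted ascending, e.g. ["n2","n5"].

idom tree: n1←n0 n2←n0 n3←n1 n4←n0 n5←n0
Dom∩ at merges:
  n4: preds {n2,n3}: {n0,n2} ∩ {n0,n1,n3} = {n0}; idom=n0
  n5: preds {n3,n4}: {n0,n1,n3} ∩ {n0,n4} = {n0}; idom=n0

DF derivation:
  n4←n2: walk n2 to n0
  n4←n3: walk n3→n1 to n0
  n5←n3: walk n3→n1 to n0
  n5←n4: walk n4 to n0
  n0: DF=∅
  n1: DF={n4,n5}
  n2: DF={n4}
  n3: DF={n4,n5}
  n4: DF={n5}
  n5: DF=∅

φ for t: defs {n1,n2}
  DF⁺ = {n4,n5}

Answer: ["n4", "n5"]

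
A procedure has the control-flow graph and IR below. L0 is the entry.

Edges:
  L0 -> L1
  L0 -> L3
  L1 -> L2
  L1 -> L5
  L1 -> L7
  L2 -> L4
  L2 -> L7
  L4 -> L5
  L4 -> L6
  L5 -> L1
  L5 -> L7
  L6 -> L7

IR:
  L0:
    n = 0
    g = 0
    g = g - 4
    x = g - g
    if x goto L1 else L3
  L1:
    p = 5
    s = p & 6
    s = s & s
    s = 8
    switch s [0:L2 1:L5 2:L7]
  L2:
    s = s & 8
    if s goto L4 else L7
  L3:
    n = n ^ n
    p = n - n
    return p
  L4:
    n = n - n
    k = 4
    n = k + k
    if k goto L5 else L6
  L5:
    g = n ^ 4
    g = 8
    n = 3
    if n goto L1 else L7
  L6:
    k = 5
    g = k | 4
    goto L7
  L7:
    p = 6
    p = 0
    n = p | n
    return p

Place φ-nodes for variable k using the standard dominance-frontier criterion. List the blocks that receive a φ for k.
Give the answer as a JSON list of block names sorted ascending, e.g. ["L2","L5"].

idom tree: L1←L0 L2←L1 L3←L0 L4←L2 L5←L1 L6←L4 L7←L1
Dom∩ at merges:
  L1: preds {L0,L5}: {L0} ∩ {L0,L1,L5} = {L0}; idom=L0
  L5: preds {L1,L4}: {L0,L1} ∩ {L0,L1,L2,L4} = {L0,L1}; idom=L1
  L7: preds {L1,L2,L5,L6}: {L0,L1} ∩ {L0,L1,L2} ∩ {L0,L1,L5} ∩ {L0,L1,L2,L4,L6} = {L0,L1}; idom=L1

DF walk-up:
  L1←L0: walk · to L0
  L1←L5: walk L5→L1 to L0
  L5←L1: walk · to L1
  L5←L4: walk L4→L2 to L1
  L7←L1: walk · to L1
  L7←L2: walk L2 to L1
  L7←L5: walk L5 to L1
  L7←L6: walk L6→L4→L2 to L1
  L0 → ∅
  L1 → {L1}
  L2 → {L5,L7}
  L3 → ∅
  L4 → {L5,L7}
  L5 → {L1,L7}
  L6 → {L7}
  L7 → ∅

φ for k: defs {L4,L6}
  DF⁺ = {L1,L5,L7}

Answer: ["L1", "L5", "L7"]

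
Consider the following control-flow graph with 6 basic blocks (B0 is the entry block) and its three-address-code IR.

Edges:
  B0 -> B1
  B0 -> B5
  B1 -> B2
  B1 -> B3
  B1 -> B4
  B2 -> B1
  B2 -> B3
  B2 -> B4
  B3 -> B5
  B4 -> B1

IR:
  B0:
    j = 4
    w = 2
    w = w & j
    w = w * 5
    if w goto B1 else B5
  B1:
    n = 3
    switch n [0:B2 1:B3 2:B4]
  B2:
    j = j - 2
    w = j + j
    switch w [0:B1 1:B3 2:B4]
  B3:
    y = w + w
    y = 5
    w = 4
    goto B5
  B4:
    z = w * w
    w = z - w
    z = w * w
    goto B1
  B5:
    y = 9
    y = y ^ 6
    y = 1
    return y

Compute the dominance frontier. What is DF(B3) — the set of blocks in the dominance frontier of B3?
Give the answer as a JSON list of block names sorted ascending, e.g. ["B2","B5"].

Answer: ["B5"]

Derivation:
idom tree: B1←B0 B2←B1 B3←B1 B4←B1 B5←B0
Dom at joins:
  B1: preds {B0,B2,B4}: {B0} ∩ {B0,B1,B2} ∩ {B0,B1,B4} = {B0}; idom=B0
  B3: preds {B1,B2}: {B0,B1} ∩ {B0,B1,B2} = {B0,B1}; idom=B1
  B4: preds {B1,B2}: {B0,B1} ∩ {B0,B1,B2} = {B0,B1}; idom=B1
  B5: preds {B0,B3}: {B0} ∩ {B0,B1,B3} = {B0}; idom=B0

DF walk-up:
  join B1 pred B0: · stop@B0
  join B1 pred B2: B2→B1 stop@B0
  join B1 pred B4: B4→B1 stop@B0
  join B3 pred B1: · stop@B1
  join B3 pred B2: B2 stop@B1
  join B4 pred B1: · stop@B1
  join B4 pred B2: B2 stop@B1
  join B5 pred B0: · stop@B0
  join B5 pred B3: B3→B1 stop@B0
  B0 → ∅
  B1 → {B1,B5}
  B2 → {B1,B3,B4}
  B3 → {B5}
  B4 → {B1}
  B5 → ∅

DF(B3) = ["B5"]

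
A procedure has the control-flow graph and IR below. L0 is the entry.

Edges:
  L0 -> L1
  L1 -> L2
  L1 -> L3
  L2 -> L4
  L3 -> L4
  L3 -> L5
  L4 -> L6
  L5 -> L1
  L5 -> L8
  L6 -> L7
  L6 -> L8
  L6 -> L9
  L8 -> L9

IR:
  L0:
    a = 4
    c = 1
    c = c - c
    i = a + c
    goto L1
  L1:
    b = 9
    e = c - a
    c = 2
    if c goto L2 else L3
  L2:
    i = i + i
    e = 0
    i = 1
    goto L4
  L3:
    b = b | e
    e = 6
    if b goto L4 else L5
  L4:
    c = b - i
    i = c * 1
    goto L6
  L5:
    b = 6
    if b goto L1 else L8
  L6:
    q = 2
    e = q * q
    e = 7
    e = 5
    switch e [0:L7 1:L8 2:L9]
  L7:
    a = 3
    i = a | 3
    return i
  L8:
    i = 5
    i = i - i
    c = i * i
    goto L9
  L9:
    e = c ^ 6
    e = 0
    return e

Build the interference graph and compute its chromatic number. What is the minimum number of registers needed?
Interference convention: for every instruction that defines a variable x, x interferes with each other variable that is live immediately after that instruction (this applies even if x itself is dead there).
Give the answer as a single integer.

Per-block:
  L0: {a,c,i} / ∅
  L1: {b,c,e} / {a,c}
  L2: {e,i} / {i}
  L3: {b,e} / {b,e}
  L4: {c,i} / {b,i}
  L5: {b} / ∅
  L6: {e,q} / ∅
  L7: {a,i} / ∅
  L8: {c,i} / ∅
  L9: {e} / {c}

Live sets:
  L0: in=∅ out={a,c,i}
  L1: in={a,c,i} out={a,b,c,e,i}
  L2: in={b,i} out={b,i}
  L3: in={a,b,c,e,i} out={a,b,c,i}
  L4: in={b,i} out={c}
  L5: in={a,c,i} out={a,c,i}
  L6: in={c} out={c}
  L7: in=∅ out=∅
  L8: in=∅ out={c}
  L9: in={c} out=∅

Interfere edges:
  a — {b,c,e,i}
  b — {a,c,e,i}
  c — {a,b,e,i,q}
  e — {a,b,c,i}
  i — {a,b,c,e}
  q — {c}

Chromatic number:
  {a,b,c,e,i} pairwise interfere (5-clique) ⇒ χ ≥ 5
  5-colouring: r0={c}  r1={a,q}  r2={b}  r3={e}  r4={i}
  χ = 5

Answer: 5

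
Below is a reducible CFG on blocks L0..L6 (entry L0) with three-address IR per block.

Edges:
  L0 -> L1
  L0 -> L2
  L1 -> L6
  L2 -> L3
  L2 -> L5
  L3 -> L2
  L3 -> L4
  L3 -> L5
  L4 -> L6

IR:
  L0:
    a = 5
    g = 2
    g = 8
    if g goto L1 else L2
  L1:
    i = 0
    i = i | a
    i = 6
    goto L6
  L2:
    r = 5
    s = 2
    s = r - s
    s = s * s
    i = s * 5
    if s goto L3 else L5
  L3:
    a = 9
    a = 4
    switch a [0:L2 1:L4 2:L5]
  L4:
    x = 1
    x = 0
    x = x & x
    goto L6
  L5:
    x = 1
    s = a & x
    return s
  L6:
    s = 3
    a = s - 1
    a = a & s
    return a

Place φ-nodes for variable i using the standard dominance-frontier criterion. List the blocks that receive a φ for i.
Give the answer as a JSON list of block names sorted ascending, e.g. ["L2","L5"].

Answer: ["L2", "L6"]

Working:
idom tree: L1←L0 L2←L0 L3←L2 L4←L3 L5←L2 L6←L0
Dom at joins:
  L2: preds {L0,L3}: {L0} ∩ {L0,L2,L3} = {L0}; idom=L0
  L5: preds {L2,L3}: {L0,L2} ∩ {L0,L2,L3} = {L0,L2}; idom=L2
  L6: preds {L1,L4}: {L0,L1} ∩ {L0,L2,L3,L4} = {L0}; idom=L0

DF walk-up:
  L2←L0: walk · to L0
  L2←L3: walk L3→L2 to L0
  L5←L2: walk · to L2
  L5←L3: walk L3 to L2
  L6←L1: walk L1 to L0
  L6←L4: walk L4→L3→L2 to L0
  L0: DF=∅
  L1: DF={L6}
  L2: DF={L2,L6}
  L3: DF={L2,L5,L6}
  L4: DF={L6}
  L5: DF=∅
  L6: DF=∅

φ for i: defs {L1,L2}
  DF⁺ = {L2,L6}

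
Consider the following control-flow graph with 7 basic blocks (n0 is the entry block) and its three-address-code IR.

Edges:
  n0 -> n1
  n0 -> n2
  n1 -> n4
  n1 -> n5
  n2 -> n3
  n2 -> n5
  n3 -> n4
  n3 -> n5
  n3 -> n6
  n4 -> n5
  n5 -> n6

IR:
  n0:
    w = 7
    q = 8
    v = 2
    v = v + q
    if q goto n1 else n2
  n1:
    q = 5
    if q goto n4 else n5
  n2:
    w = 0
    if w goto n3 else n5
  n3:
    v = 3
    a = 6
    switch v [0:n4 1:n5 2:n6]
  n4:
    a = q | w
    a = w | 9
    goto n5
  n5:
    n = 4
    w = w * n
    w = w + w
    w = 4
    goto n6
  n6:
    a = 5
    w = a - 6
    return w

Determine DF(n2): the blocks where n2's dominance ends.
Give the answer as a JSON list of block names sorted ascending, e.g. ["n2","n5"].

idom tree: n1←n0 n2←n0 n3←n2 n4←n0 n5←n0 n6←n0
Dom∩ at merges:
  n4: preds {n1,n3}: {n0,n1} ∩ {n0,n2,n3} = {n0}; idom=n0
  n5: preds {n1,n2,n3,n4}: {n0,n1} ∩ {n0,n2} ∩ {n0,n2,n3} ∩ {n0,n4} = {n0}; idom=n0
  n6: preds {n3,n5}: {n0,n2,n3} ∩ {n0,n5} = {n0}; idom=n0

DF walk-up:
  n4←n1: walk n1 to n0
  n4←n3: walk n3→n2 to n0
  n5←n1: walk n1 to n0
  n5←n2: walk n2 to n0
  n5←n3: walk n3→n2 to n0
  n5←n4: walk n4 to n0
  n6←n3: walk n3→n2 to n0
  n6←n5: walk n5 to n0
  DF(n0)=∅
  DF(n1)={n4,n5}
  DF(n2)={n4,n5,n6}
  DF(n3)={n4,n5,n6}
  DF(n4)={n5}
  DF(n5)={n6}
  DF(n6)=∅

DF(n2) = ["n4", "n5", "n6"]

Answer: ["n4", "n5", "n6"]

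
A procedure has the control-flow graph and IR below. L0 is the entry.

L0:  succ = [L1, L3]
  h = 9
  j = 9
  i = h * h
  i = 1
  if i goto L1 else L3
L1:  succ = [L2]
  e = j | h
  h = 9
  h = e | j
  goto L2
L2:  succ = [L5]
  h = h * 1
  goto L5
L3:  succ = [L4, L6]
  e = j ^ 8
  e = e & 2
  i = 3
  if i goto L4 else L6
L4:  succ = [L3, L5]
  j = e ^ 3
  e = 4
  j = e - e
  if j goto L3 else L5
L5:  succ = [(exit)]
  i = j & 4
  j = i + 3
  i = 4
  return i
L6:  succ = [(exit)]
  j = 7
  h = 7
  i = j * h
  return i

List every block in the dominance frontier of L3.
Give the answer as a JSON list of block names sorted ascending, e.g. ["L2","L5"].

Answer: ["L3", "L5"]

Analysis:
idom tree: L1←L0 L2←L1 L3←L0 L4←L3 L5←L0 L6←L3
Dom∩ at merges:
  L3: preds {L0,L4}: {L0} ∩ {L0,L3,L4} = {L0}; idom=L0
  L5: preds {L2,L4}: {L0,L1,L2} ∩ {L0,L3,L4} = {L0}; idom=L0

DF derivation:
  L3←L0: walk · to L0
  L3←L4: walk L4→L3 to L0
  L5←L2: walk L2→L1 to L0
  L5←L4: walk L4→L3 to L0
  DF(L0)=∅
  DF(L1)={L5}
  DF(L2)={L5}
  DF(L3)={L3,L5}
  DF(L4)={L3,L5}
  DF(L5)=∅
  DF(L6)=∅

DF(L3) = ["L3", "L5"]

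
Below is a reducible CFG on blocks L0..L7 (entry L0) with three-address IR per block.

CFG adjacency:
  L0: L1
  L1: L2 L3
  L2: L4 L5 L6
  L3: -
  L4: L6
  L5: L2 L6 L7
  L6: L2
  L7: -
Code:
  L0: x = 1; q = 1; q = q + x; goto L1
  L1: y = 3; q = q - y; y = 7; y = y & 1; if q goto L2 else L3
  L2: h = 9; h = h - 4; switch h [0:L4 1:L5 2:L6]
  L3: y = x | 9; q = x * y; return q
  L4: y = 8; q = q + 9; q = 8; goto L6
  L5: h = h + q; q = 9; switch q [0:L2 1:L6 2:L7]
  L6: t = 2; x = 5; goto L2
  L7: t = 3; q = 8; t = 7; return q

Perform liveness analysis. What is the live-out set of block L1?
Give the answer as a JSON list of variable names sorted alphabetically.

Answer: ["q", "x"]

Analysis:
def/use:
  L0: {q,x} / ∅
  L1: {q,y} / {q}
  L2: {h} / ∅
  L3: {q,y} / {x}
  L4: {q,y} / {q}
  L5: {h,q} / {h,q}
  L6: {t,x} / ∅
  L7: {q,t} / ∅

Live sets:
  L0: in=∅ out={q,x}
  L1: in={q,x} out={q,x}
  L2: in={q} out={h,q}
  L3: in={x} out=∅
  L4: in={q} out={q}
  L5: in={h,q} out={q}
  L6: in={q} out={q}
  L7: in=∅ out=∅

live-out(L1) = ["q", "x"]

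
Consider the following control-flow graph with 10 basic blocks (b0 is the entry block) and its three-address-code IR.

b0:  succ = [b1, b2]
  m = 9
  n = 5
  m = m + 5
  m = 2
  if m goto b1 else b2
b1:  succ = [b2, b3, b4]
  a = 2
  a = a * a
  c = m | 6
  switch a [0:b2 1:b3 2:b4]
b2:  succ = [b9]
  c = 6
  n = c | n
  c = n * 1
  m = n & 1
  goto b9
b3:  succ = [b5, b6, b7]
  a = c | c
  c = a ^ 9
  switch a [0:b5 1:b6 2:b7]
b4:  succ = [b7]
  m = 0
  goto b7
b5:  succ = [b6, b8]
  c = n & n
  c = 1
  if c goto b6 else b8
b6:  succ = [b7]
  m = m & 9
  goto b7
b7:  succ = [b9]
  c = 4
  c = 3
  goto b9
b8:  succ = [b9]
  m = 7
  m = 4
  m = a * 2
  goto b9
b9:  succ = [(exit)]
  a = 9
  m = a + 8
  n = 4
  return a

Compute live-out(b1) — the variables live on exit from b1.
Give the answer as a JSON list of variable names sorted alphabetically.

Answer: ["c", "m", "n"]

Working:
Block summaries:
  b0: {m,n} / ∅
  b1: {a,c} / {m}
  b2: {c,m,n} / {n}
  b3: {a,c} / {c}
  b4: {m} / ∅
  b5: {c} / {n}
  b6: {m} / {m}
  b7: {c} / ∅
  b8: {m} / {a}
  b9: {a,m,n} / ∅

Live sets:
  live b0: ∅→{m,n}
  live b1: {m,n}→{c,m,n}
  live b2: {n}→∅
  live b3: {c,m,n}→{a,m,n}
  live b4: ∅→∅
  live b5: {a,m,n}→{a,m}
  live b6: {m}→∅
  live b7: ∅→∅
  live b8: {a}→∅
  live b9: ∅→∅

live-out(b1) = ["c", "m", "n"]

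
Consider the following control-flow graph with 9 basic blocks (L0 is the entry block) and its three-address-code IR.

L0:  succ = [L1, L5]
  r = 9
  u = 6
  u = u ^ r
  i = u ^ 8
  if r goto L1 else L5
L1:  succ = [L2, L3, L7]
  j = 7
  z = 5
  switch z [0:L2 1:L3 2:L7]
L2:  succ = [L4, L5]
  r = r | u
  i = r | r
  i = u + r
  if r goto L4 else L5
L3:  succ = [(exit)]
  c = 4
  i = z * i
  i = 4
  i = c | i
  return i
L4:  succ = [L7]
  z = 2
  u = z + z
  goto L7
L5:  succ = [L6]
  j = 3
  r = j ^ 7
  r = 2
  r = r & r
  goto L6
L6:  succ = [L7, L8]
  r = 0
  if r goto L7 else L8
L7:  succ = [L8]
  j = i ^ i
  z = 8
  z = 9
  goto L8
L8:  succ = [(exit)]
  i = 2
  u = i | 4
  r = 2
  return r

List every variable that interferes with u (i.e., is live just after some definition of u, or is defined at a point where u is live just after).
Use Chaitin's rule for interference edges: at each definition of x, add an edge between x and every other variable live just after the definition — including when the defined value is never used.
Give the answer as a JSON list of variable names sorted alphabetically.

Per-block:
  L0: def={i,r,u} ue=∅
  L1: def={j,z} ue=∅
  L2: def={i,r} ue={r,u}
  L3: def={c,i} ue={i,z}
  L4: def={u,z} ue=∅
  L5: def={j,r} ue=∅
  L6: def={r} ue=∅
  L7: def={j,z} ue={i}
  L8: def={i,r,u} ue=∅

Live sets:
  L0: in=∅ out={i,r,u}
  L1: in={i,r,u} out={i,r,u,z}
  L2: in={r,u} out={i}
  L3: in={i,z} out=∅
  L4: in={i} out={i}
  L5: in={i} out={i}
  L6: in={i} out={i}
  L7: in={i} out=∅
  L8: in=∅ out=∅

Interfere edges:
  c: {i,z}
  i: {c,j,r,u,z}
  j: {i,r,u}
  r: {i,j,u,z}
  u: {i,j,r,z}
  z: {c,i,r,u}

N(u) = ["i", "j", "r", "z"]

Answer: ["i", "j", "r", "z"]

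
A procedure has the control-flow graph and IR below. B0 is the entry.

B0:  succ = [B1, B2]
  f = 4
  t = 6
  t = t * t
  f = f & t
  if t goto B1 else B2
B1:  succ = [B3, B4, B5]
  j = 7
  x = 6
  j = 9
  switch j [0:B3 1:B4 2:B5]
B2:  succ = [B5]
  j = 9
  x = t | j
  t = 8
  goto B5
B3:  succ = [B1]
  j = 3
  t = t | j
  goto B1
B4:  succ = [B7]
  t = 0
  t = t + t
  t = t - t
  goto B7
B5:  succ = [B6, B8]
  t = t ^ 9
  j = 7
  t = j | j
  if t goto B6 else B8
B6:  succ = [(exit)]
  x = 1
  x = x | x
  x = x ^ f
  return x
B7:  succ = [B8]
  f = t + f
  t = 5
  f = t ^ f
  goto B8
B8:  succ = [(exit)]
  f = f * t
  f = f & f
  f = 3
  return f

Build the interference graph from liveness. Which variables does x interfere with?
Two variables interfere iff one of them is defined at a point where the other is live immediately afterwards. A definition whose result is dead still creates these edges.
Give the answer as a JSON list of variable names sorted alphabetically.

Per-block:
  B0: {f,t} / ∅
  B1: {j,x} / ∅
  B2: {j,t,x} / {t}
  B3: {j,t} / {t}
  B4: {t} / ∅
  B5: {j,t} / {t}
  B6: {x} / {f}
  B7: {f,t} / {f,t}
  B8: {f} / {f,t}

Backward fixpoint:
  live B0: ∅→{f,t}
  live B1: {f,t}→{f,t}
  live B2: {f,t}→{f,t}
  live B3: {f,t}→{f,t}
  live B4: {f}→{f,t}
  live B5: {f,t}→{f,t}
  live B6: {f}→∅
  live B7: {f,t}→{f,t}
  live B8: {f,t}→∅

Conflict graph:
  f — {j,t,x}
  j — {f,t}
  t — {f,j,x}
  x — {f,t}

N(x) = ["f", "t"]

Answer: ["f", "t"]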